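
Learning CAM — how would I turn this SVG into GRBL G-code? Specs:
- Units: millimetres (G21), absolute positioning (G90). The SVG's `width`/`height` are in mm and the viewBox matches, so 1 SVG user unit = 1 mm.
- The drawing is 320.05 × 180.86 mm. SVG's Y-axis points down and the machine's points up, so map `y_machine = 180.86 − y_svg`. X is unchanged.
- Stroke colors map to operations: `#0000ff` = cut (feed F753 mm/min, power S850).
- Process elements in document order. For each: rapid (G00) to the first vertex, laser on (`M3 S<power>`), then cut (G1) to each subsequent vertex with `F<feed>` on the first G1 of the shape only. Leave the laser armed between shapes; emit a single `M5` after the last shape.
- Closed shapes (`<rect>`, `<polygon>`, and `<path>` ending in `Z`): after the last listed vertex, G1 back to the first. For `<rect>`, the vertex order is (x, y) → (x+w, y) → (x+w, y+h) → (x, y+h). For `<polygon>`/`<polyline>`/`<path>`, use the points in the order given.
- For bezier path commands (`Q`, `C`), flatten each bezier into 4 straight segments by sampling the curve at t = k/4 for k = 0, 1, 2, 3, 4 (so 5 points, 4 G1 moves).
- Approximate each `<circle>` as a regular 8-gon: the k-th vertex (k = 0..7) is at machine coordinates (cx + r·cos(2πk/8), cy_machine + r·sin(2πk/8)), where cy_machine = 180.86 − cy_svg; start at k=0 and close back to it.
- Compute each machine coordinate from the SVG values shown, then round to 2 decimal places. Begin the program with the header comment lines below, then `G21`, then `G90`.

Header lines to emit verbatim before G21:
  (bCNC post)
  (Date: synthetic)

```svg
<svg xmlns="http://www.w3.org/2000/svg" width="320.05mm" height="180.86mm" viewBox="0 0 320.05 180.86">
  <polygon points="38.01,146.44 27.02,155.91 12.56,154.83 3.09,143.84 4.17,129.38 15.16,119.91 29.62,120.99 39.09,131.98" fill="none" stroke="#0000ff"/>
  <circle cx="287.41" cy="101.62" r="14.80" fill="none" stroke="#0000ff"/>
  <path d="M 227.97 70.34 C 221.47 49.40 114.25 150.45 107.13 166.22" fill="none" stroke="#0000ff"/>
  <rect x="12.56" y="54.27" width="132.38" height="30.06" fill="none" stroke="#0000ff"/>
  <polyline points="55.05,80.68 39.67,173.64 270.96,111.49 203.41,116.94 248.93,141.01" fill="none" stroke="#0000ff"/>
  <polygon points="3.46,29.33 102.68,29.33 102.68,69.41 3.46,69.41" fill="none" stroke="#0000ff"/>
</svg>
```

(bCNC post)
(Date: synthetic)
G21
G90
G00 X38.01 Y34.42
M3 S850
G1 X27.02 Y24.95 F753
G1 X12.56 Y26.03
G1 X3.09 Y37.02
G1 X4.17 Y51.48
G1 X15.16 Y60.95
G1 X29.62 Y59.87
G1 X39.09 Y48.88
G1 X38.01 Y34.42
G00 X302.21 Y79.24
M3 S850
G1 X297.88 Y89.71 F753
G1 X287.41 Y94.04
G1 X276.94 Y89.71
G1 X272.61 Y79.24
G1 X276.94 Y68.77
G1 X287.41 Y64.44
G1 X297.88 Y68.77
G1 X302.21 Y79.24
G00 X227.97 Y110.52
M3 S850
G1 X207.35 Y106.59 F753
G1 X167.78 Y76.35
G1 X128.10 Y39.22
G1 X107.13 Y14.64
G00 X12.56 Y126.59
M3 S850
G1 X144.94 Y126.59 F753
G1 X144.94 Y96.53
G1 X12.56 Y96.53
G1 X12.56 Y126.59
G00 X55.05 Y100.18
M3 S850
G1 X39.67 Y7.22 F753
G1 X270.96 Y69.37
G1 X203.41 Y63.92
G1 X248.93 Y39.85
G00 X3.46 Y151.53
M3 S850
G1 X102.68 Y151.53 F753
G1 X102.68 Y111.45
G1 X3.46 Y111.45
G1 X3.46 Y151.53
M5

1 u = 1 mm; y_m = 180.86 − y.

[1] `<polygon>` regular polygon, #0000ff→cut S850 F753: (38.01,34.42) → (27.02,24.95) → (12.56,26.03) → (3.09,37.02) → (4.17,51.48) → (15.16,60.95) → (29.62,59.87) → (39.09,48.88) → (38.01,34.42) (closed)

[2] `<circle>` circle, #0000ff→cut S850 F753: (302.21,79.24) → (297.88,89.71) → (287.41,94.04) → (276.94,89.71) → (272.61,79.24) → (276.94,68.77) → (287.41,64.44) → (297.88,68.77) → (302.21,79.24) (closed)

[3] `<path>` cubic bezier, #0000ff→cut S850 F753: (227.97,110.52) → (207.35,106.59) → (167.78,76.35) → (128.10,39.22) → (107.13,14.64)

[4] `<rect>` rectangle, #0000ff→cut S850 F753: (12.56,126.59) → (144.94,126.59) → (144.94,96.53) → (12.56,96.53) → (12.56,126.59) (closed)

[5] `<polyline>` open polyline, #0000ff→cut S850 F753: (55.05,100.18) → (39.67,7.22) → (270.96,69.37) → (203.41,63.92) → (248.93,39.85)

[6] `<polygon>` rectangle, #0000ff→cut S850 F753: (3.46,151.53) → (102.68,151.53) → (102.68,111.45) → (3.46,111.45) → (3.46,151.53) (closed)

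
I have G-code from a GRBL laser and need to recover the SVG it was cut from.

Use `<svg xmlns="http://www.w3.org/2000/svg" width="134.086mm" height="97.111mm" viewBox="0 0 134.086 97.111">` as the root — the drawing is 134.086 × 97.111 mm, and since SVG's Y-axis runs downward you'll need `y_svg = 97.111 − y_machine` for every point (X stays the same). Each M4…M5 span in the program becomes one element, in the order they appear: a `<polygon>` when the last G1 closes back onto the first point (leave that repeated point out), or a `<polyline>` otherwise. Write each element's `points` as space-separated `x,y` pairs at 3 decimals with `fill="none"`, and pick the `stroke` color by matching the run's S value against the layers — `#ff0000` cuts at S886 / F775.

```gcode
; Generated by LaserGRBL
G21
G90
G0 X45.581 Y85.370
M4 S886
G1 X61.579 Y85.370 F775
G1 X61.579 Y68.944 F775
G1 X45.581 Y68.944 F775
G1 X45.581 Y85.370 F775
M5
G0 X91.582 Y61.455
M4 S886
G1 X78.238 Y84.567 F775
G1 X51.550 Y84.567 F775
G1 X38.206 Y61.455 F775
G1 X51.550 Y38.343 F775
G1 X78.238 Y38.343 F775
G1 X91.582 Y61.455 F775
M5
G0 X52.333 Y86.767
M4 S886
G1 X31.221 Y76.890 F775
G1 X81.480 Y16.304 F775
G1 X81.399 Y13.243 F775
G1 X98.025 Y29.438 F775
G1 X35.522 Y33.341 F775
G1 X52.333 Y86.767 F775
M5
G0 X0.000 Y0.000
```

Each laser-on run becomes one SVG element. Flip Y back into SVG space with y_svg = 97.111 − y_machine. Every run uses S886, so all elements get stroke `#ff0000` (cut).

Run 1: The run returns to its start, so emit a `<polygon>` with points (Y-flipped): 45.581,11.741 61.579,11.741 61.579,28.167 45.581,28.167.

Run 2: The run returns to its start, so emit a `<polygon>` with points (Y-flipped): 91.582,35.656 78.238,12.544 51.550,12.544 38.206,35.656 51.550,58.768 78.238,58.768.

Run 3: The run returns to its start, so emit a `<polygon>` with points (Y-flipped): 52.333,10.344 31.221,20.221 81.480,80.807 81.399,83.868 98.025,67.673 35.522,63.770.

<svg xmlns="http://www.w3.org/2000/svg" width="134.086mm" height="97.111mm" viewBox="0 0 134.086 97.111">
  <polygon points="45.581,11.741 61.579,11.741 61.579,28.167 45.581,28.167" fill="none" stroke="#ff0000"/>
  <polygon points="91.582,35.656 78.238,12.544 51.550,12.544 38.206,35.656 51.550,58.768 78.238,58.768" fill="none" stroke="#ff0000"/>
  <polygon points="52.333,10.344 31.221,20.221 81.480,80.807 81.399,83.868 98.025,67.673 35.522,63.770" fill="none" stroke="#ff0000"/>
</svg>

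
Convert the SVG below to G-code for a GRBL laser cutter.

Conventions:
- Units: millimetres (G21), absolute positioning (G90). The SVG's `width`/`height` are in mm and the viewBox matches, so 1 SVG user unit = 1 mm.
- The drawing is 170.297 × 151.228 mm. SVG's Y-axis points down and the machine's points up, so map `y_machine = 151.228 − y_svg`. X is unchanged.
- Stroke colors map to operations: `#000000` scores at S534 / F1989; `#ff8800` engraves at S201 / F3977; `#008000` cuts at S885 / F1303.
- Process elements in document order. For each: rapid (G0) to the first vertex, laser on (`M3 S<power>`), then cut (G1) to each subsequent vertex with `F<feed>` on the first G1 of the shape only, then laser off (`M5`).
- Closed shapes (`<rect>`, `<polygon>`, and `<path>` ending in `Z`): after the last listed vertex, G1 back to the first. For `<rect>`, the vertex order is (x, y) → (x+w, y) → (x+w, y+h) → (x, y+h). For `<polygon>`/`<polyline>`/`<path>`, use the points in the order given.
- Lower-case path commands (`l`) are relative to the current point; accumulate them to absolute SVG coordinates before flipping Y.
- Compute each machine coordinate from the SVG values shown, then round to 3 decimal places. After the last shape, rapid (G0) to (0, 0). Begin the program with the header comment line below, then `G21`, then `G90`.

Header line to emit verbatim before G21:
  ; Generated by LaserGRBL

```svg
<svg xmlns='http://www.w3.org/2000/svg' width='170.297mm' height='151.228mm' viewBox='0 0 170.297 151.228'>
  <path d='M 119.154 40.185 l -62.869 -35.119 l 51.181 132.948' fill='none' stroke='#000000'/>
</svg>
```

viewBox `0 0 170.297 151.228` with mm width/height → 1 unit = 1 mm. Flip: y_m = 151.228 − y_svg.

**Shape 1** — `<path>` open polyline, stroke `#000000` → score (S534, F1989). Machine vertices: (119.154,111.043) → (56.285,146.162) → (107.466,13.214). Open path.

; Generated by LaserGRBL
G21
G90
G0 X119.154 Y111.043
M3 S534
G1 X56.285 Y146.162 F1989
G1 X107.466 Y13.214
M5
G0 X0.000 Y0.000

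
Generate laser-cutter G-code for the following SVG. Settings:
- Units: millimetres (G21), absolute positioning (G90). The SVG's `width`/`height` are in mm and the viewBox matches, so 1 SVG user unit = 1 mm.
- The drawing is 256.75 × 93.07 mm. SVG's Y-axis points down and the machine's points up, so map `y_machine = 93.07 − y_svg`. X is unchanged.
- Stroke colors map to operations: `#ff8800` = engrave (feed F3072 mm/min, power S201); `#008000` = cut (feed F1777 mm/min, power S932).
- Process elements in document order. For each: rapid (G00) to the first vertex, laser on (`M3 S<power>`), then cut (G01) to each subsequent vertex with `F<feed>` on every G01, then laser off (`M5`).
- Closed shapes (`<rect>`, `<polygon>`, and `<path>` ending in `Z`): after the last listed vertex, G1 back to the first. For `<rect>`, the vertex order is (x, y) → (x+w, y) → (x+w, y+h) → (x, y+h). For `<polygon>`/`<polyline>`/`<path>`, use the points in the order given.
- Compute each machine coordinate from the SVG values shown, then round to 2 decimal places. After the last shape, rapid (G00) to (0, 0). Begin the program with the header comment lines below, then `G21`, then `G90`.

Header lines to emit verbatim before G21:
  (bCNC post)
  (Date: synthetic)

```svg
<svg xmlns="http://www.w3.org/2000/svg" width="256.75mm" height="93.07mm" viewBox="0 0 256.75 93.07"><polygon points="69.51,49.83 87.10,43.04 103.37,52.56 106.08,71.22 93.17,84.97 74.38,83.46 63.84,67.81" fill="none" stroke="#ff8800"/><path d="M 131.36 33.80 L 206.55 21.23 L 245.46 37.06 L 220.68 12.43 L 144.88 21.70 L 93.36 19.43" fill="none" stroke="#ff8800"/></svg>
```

Since the viewBox matches the mm dimensions, user units are millimetres directly. The only transform is the Y-flip y_m = 93.07 − y_svg.

Shape 1 is a regular polygon drawn with `<polygon>`. Its stroke #ff8800 means engrave at S201, F3072. After flipping Y the toolpath is (69.51,43.24) → (87.10,50.03) → (103.37,40.51) → (106.08,21.85) → (93.17,8.10) → (74.38,9.61) → (63.84,25.26) → (69.51,43.24), returning to the start.

Shape 2 is a open polyline drawn with `<path>`. Its stroke #ff8800 means engrave at S201, F3072. After flipping Y the toolpath is (131.36,59.27) → (206.55,71.84) → (245.46,56.01) → (220.68,80.64) → (144.88,71.37) → (93.36,73.64).

(bCNC post)
(Date: synthetic)
G21
G90
G00 X69.51 Y43.24
M3 S201
G01 X87.10 Y50.03 F3072
G01 X103.37 Y40.51 F3072
G01 X106.08 Y21.85 F3072
G01 X93.17 Y8.10 F3072
G01 X74.38 Y9.61 F3072
G01 X63.84 Y25.26 F3072
G01 X69.51 Y43.24 F3072
M5
G00 X131.36 Y59.27
M3 S201
G01 X206.55 Y71.84 F3072
G01 X245.46 Y56.01 F3072
G01 X220.68 Y80.64 F3072
G01 X144.88 Y71.37 F3072
G01 X93.36 Y73.64 F3072
M5
G00 X0.00 Y0.00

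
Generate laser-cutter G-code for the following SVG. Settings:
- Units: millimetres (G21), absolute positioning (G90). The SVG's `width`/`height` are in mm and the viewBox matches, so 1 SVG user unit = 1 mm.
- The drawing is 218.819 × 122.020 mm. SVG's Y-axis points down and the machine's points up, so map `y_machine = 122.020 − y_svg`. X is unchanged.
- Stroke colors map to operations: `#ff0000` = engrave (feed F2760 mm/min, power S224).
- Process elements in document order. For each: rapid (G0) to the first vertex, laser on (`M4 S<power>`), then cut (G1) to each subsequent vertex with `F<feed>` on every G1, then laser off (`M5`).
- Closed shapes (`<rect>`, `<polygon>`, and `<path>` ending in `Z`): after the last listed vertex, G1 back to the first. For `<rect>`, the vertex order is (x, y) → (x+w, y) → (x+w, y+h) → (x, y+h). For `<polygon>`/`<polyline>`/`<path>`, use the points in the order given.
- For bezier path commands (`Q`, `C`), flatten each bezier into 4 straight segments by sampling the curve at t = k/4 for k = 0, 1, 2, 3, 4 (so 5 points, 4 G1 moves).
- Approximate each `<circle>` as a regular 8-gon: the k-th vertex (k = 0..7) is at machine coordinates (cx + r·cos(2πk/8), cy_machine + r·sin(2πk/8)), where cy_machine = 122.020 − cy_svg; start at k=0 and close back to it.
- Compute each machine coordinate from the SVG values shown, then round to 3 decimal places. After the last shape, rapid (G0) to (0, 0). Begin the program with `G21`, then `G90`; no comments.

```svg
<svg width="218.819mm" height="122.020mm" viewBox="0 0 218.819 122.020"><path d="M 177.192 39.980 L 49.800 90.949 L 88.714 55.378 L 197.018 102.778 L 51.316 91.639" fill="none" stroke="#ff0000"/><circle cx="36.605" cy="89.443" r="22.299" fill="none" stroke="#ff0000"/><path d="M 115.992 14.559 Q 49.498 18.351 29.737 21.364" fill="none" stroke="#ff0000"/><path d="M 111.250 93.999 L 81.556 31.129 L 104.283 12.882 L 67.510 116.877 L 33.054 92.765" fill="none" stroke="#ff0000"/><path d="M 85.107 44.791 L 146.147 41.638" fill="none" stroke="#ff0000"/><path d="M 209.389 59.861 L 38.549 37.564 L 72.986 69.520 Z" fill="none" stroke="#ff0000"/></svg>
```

1 u = 1 mm; y_m = 122.020 − y.

[1] `<path>` open polyline, #ff0000→engrave S224 F2760: (177.192,82.040) → (49.800,31.071) → (88.714,66.642) → (197.018,19.242) → (51.316,30.381)

[2] `<circle>` circle, #ff0000→engrave S224 F2760: (58.904,32.577) → (52.373,48.345) → (36.605,54.876) → (20.837,48.345) → (14.306,32.577) → (20.837,16.809) → (36.605,10.278) → (52.373,16.809) → (58.904,32.577) (closed)

[3] `<path>` quadratic bezier, #ff0000→engrave S224 F2760: (115.992,107.461) → (85.666,105.614) → (61.181,103.864) → (42.538,102.211) → (29.737,100.656)

[4] `<path>` open polyline, #ff0000→engrave S224 F2760: (111.250,28.021) → (81.556,90.891) → (104.283,109.138) → (67.510,5.143) → (33.054,29.255)

[5] `<path>` line segment, #ff0000→engrave S224 F2760: (85.107,77.229) → (146.147,80.382)

[6] `<path>` closed polygon, #ff0000→engrave S224 F2760: (209.389,62.159) → (38.549,84.456) → (72.986,52.500) → (209.389,62.159) (closed)

G21
G90
G0 X177.192 Y82.040
M4 S224
G1 X49.800 Y31.071 F2760
G1 X88.714 Y66.642 F2760
G1 X197.018 Y19.242 F2760
G1 X51.316 Y30.381 F2760
M5
G0 X58.904 Y32.577
M4 S224
G1 X52.373 Y48.345 F2760
G1 X36.605 Y54.876 F2760
G1 X20.837 Y48.345 F2760
G1 X14.306 Y32.577 F2760
G1 X20.837 Y16.809 F2760
G1 X36.605 Y10.278 F2760
G1 X52.373 Y16.809 F2760
G1 X58.904 Y32.577 F2760
M5
G0 X115.992 Y107.461
M4 S224
G1 X85.666 Y105.614 F2760
G1 X61.181 Y103.864 F2760
G1 X42.538 Y102.211 F2760
G1 X29.737 Y100.656 F2760
M5
G0 X111.250 Y28.021
M4 S224
G1 X81.556 Y90.891 F2760
G1 X104.283 Y109.138 F2760
G1 X67.510 Y5.143 F2760
G1 X33.054 Y29.255 F2760
M5
G0 X85.107 Y77.229
M4 S224
G1 X146.147 Y80.382 F2760
M5
G0 X209.389 Y62.159
M4 S224
G1 X38.549 Y84.456 F2760
G1 X72.986 Y52.500 F2760
G1 X209.389 Y62.159 F2760
M5
G0 X0.000 Y0.000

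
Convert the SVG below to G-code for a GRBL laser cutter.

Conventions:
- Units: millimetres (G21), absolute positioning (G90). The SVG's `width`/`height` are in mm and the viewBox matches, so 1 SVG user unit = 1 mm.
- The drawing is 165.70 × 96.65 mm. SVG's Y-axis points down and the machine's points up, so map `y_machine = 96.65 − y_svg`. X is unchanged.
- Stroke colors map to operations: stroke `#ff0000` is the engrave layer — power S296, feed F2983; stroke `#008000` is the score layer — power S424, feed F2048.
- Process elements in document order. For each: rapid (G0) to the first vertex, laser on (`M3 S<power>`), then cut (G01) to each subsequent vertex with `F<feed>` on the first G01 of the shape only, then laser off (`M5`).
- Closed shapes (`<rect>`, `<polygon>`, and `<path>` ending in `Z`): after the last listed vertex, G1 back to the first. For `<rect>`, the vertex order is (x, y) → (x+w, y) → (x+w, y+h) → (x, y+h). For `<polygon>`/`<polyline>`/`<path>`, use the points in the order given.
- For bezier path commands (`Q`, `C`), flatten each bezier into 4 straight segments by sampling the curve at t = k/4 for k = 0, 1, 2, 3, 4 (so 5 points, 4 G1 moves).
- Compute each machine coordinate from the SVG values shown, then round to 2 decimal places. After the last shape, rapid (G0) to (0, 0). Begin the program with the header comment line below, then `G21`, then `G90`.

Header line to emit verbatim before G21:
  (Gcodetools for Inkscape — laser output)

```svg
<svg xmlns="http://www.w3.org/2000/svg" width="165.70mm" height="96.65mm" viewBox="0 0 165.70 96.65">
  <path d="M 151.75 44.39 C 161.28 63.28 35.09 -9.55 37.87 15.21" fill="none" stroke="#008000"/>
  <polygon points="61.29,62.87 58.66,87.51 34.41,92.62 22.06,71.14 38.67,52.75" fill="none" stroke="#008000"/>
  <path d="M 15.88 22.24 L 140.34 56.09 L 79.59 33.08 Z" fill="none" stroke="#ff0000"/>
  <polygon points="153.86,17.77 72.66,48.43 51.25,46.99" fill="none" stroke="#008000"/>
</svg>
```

viewBox `0 0 165.70 96.65` with mm width/height → 1 unit = 1 mm. Flip: y_m = 96.65 − y_svg.

**Shape 1** — `<path>` cubic bezier, stroke `#008000` → score (S424, F2048). Control points (SVG): P0=(151.75,44.39), P1=(161.28,63.28), P2=(35.09,-9.55), P3=(37.87,15.21); sampled at t=k/4. Machine vertices: (151.75,52.26) → (137.59,52.33) → (97.34,69.05) → (55.83,84.67) → (37.87,81.44). Open path.

**Shape 2** — `<polygon>` regular polygon, stroke `#008000` → score (S424, F2048). Machine vertices: (61.29,33.78) → (58.66,9.14) → (34.41,4.03) → (22.06,25.51) → (38.67,43.90) → (61.29,33.78). Closed: final G1 returns to the first vertex.

**Shape 3** — `<path>` closed polygon, stroke `#ff0000` → engrave (S296, F2983). Machine vertices: (15.88,74.41) → (140.34,40.56) → (79.59,63.57) → (15.88,74.41). Closed: final G1 returns to the first vertex.

**Shape 4** — `<polygon>` closed polygon, stroke `#008000` → score (S424, F2048). Machine vertices: (153.86,78.88) → (72.66,48.22) → (51.25,49.66) → (153.86,78.88). Closed: final G1 returns to the first vertex.

(Gcodetools for Inkscape — laser output)
G21
G90
G0 X151.75 Y52.26
M3 S424
G01 X137.59 Y52.33 F2048
G01 X97.34 Y69.05
G01 X55.83 Y84.67
G01 X37.87 Y81.44
M5
G0 X61.29 Y33.78
M3 S424
G01 X58.66 Y9.14 F2048
G01 X34.41 Y4.03
G01 X22.06 Y25.51
G01 X38.67 Y43.90
G01 X61.29 Y33.78
M5
G0 X15.88 Y74.41
M3 S296
G01 X140.34 Y40.56 F2983
G01 X79.59 Y63.57
G01 X15.88 Y74.41
M5
G0 X153.86 Y78.88
M3 S424
G01 X72.66 Y48.22 F2048
G01 X51.25 Y49.66
G01 X153.86 Y78.88
M5
G0 X0.00 Y0.00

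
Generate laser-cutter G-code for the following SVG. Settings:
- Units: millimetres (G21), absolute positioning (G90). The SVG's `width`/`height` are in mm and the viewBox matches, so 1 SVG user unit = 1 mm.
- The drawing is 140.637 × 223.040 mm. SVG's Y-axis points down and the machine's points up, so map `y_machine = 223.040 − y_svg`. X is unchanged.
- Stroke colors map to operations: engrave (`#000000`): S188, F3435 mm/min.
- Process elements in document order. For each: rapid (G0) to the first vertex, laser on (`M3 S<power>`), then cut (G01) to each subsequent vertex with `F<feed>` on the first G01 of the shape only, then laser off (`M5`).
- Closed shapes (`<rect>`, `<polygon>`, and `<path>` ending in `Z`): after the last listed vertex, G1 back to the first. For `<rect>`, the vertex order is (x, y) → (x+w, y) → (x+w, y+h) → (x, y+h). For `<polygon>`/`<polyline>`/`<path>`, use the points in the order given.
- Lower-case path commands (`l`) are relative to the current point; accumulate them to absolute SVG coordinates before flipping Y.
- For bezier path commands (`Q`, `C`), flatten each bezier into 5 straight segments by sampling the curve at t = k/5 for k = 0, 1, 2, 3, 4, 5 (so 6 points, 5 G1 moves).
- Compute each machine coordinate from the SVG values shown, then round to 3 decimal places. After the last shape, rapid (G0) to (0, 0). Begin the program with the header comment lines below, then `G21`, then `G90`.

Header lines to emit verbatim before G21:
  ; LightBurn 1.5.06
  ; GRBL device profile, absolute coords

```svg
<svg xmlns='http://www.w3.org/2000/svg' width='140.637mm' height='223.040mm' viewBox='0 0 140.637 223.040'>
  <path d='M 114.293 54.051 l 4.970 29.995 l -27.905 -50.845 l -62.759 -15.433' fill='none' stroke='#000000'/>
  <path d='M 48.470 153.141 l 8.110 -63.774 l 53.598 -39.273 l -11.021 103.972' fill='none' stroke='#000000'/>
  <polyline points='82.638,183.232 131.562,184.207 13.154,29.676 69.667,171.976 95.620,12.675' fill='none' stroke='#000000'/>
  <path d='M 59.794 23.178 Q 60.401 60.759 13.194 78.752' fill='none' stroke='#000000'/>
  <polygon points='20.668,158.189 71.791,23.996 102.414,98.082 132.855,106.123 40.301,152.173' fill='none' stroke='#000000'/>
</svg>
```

viewBox `0 0 140.637 223.040` with mm width/height → 1 unit = 1 mm. Flip: y_m = 223.040 − y_svg.

**Shape 1** — `<path>` open polyline, stroke `#000000` → engrave (S188, F3435). Machine vertices: (114.293,168.989) → (119.263,138.994) → (91.358,189.839) → (28.599,205.272). Open path.

**Shape 2** — `<path>` open polyline, stroke `#000000` → engrave (S188, F3435). Machine vertices: (48.470,69.899) → (56.580,133.673) → (110.178,172.946) → (99.157,68.974). Open path.

**Shape 3** — `<polyline>` open polyline, stroke `#000000` → engrave (S188, F3435). Machine vertices: (82.638,39.808) → (131.562,38.833) → (13.154,193.364) → (69.667,51.064) → (95.620,210.365). Open path.

**Shape 4** — `<path>` quadratic bezier, stroke `#000000` → engrave (S188, F3435). Control points (SVG): P0=(59.794,23.178), P1=(60.401,60.759), P2=(13.194,78.752); sampled at t=k/5. Machine vertices: (59.794,199.862) → (58.124,185.613) → (52.629,172.931) → (43.309,161.816) → (30.164,152.269) → (13.194,144.288). Open path.

**Shape 5** — `<polygon>` closed polygon, stroke `#000000` → engrave (S188, F3435). Machine vertices: (20.668,64.851) → (71.791,199.044) → (102.414,124.958) → (132.855,116.917) → (40.301,70.867) → (20.668,64.851). Closed: final G1 returns to the first vertex.

; LightBurn 1.5.06
; GRBL device profile, absolute coords
G21
G90
G0 X114.293 Y168.989
M3 S188
G01 X119.263 Y138.994 F3435
G01 X91.358 Y189.839
G01 X28.599 Y205.272
M5
G0 X48.470 Y69.899
M3 S188
G01 X56.580 Y133.673 F3435
G01 X110.178 Y172.946
G01 X99.157 Y68.974
M5
G0 X82.638 Y39.808
M3 S188
G01 X131.562 Y38.833 F3435
G01 X13.154 Y193.364
G01 X69.667 Y51.064
G01 X95.620 Y210.365
M5
G0 X59.794 Y199.862
M3 S188
G01 X58.124 Y185.613 F3435
G01 X52.629 Y172.931
G01 X43.309 Y161.816
G01 X30.164 Y152.269
G01 X13.194 Y144.288
M5
G0 X20.668 Y64.851
M3 S188
G01 X71.791 Y199.044 F3435
G01 X102.414 Y124.958
G01 X132.855 Y116.917
G01 X40.301 Y70.867
G01 X20.668 Y64.851
M5
G0 X0.000 Y0.000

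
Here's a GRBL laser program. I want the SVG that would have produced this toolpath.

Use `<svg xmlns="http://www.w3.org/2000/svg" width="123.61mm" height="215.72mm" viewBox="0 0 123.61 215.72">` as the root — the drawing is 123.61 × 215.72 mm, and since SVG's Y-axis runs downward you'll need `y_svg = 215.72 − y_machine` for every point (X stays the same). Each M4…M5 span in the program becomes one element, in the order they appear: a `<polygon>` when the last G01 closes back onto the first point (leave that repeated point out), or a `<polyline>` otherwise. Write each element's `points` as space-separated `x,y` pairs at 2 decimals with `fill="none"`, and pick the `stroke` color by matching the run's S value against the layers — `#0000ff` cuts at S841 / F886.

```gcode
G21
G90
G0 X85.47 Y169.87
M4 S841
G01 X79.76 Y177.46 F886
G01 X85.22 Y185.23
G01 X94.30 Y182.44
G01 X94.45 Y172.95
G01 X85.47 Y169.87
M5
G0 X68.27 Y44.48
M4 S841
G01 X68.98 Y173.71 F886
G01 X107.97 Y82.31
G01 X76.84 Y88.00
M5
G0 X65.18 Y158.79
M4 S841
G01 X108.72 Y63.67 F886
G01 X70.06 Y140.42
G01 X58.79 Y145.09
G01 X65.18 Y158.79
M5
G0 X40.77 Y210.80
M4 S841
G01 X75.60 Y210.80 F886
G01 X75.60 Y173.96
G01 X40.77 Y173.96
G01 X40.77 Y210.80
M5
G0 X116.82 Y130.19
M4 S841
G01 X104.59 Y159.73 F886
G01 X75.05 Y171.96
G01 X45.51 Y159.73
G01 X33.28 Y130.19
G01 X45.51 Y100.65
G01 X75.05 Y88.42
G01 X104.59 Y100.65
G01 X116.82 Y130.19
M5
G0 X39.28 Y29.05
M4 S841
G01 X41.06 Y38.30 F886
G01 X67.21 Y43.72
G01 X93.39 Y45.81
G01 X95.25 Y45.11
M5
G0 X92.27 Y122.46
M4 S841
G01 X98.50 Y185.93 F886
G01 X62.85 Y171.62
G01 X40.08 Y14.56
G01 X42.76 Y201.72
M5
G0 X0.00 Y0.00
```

Each laser-on run becomes one SVG element. Flip Y back into SVG space with y_svg = 215.72 − y_machine. Every run uses S841, so all elements get stroke `#0000ff` (cut).

Run 1: The run returns to its start, so emit a `<polygon>` with points (Y-flipped): 85.47,45.85 79.76,38.26 85.22,30.49 94.30,33.28 94.45,42.77.

Run 2: The run is open, so emit a `<polyline>` with points (Y-flipped): 68.27,171.24 68.98,42.01 107.97,133.41 76.84,127.72.

Run 3: The run returns to its start, so emit a `<polygon>` with points (Y-flipped): 65.18,56.93 108.72,152.05 70.06,75.30 58.79,70.63.

Run 4: The run returns to its start, so emit a `<polygon>` with points (Y-flipped): 40.77,4.92 75.60,4.92 75.60,41.76 40.77,41.76.

Run 5: The run returns to its start, so emit a `<polygon>` with points (Y-flipped): 116.82,85.53 104.59,55.99 75.05,43.76 45.51,55.99 33.28,85.53 45.51,115.07 75.05,127.30 104.59,115.07.

Run 6: The run is open, so emit a `<polyline>` with points (Y-flipped): 39.28,186.67 41.06,177.42 67.21,172.00 93.39,169.91 95.25,170.61.

Run 7: The run is open, so emit a `<polyline>` with points (Y-flipped): 92.27,93.26 98.50,29.79 62.85,44.10 40.08,201.16 42.76,14.00.

<svg xmlns="http://www.w3.org/2000/svg" width="123.61mm" height="215.72mm" viewBox="0 0 123.61 215.72">
  <polygon points="85.47,45.85 79.76,38.26 85.22,30.49 94.30,33.28 94.45,42.77" fill="none" stroke="#0000ff"/>
  <polyline points="68.27,171.24 68.98,42.01 107.97,133.41 76.84,127.72" fill="none" stroke="#0000ff"/>
  <polygon points="65.18,56.93 108.72,152.05 70.06,75.30 58.79,70.63" fill="none" stroke="#0000ff"/>
  <polygon points="40.77,4.92 75.60,4.92 75.60,41.76 40.77,41.76" fill="none" stroke="#0000ff"/>
  <polygon points="116.82,85.53 104.59,55.99 75.05,43.76 45.51,55.99 33.28,85.53 45.51,115.07 75.05,127.30 104.59,115.07" fill="none" stroke="#0000ff"/>
  <polyline points="39.28,186.67 41.06,177.42 67.21,172.00 93.39,169.91 95.25,170.61" fill="none" stroke="#0000ff"/>
  <polyline points="92.27,93.26 98.50,29.79 62.85,44.10 40.08,201.16 42.76,14.00" fill="none" stroke="#0000ff"/>
</svg>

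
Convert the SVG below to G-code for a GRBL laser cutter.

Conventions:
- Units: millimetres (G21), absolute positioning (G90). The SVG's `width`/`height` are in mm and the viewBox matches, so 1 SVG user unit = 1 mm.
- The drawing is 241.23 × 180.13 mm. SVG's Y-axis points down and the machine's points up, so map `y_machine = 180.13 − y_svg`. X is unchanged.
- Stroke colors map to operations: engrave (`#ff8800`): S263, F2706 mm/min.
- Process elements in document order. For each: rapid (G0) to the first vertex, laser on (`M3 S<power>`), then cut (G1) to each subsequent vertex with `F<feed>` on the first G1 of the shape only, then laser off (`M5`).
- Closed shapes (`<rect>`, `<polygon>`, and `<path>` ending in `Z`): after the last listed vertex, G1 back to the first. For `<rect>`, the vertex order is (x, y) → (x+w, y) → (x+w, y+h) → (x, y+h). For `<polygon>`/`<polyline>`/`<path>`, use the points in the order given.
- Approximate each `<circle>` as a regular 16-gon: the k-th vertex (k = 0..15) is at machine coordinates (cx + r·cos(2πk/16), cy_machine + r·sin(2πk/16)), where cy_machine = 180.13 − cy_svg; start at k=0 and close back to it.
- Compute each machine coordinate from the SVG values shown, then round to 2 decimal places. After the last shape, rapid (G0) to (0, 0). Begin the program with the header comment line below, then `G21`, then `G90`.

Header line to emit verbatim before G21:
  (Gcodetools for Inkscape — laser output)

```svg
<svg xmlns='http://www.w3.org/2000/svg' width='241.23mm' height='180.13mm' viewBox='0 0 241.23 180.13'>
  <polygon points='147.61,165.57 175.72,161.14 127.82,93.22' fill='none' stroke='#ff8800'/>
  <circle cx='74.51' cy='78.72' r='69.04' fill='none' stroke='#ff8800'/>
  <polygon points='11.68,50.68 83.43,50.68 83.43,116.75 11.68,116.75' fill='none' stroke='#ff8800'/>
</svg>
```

(Gcodetools for Inkscape — laser output)
G21
G90
G0 X147.61 Y14.56
M3 S263
G1 X175.72 Y18.99 F2706
G1 X127.82 Y86.91
G1 X147.61 Y14.56
M5
G0 X143.55 Y101.41
M3 S263
G1 X138.29 Y127.83 F2706
G1 X123.33 Y150.23
G1 X100.93 Y165.19
G1 X74.51 Y170.45
G1 X48.09 Y165.19
G1 X25.69 Y150.23
G1 X10.73 Y127.83
G1 X5.47 Y101.41
G1 X10.73 Y74.99
G1 X25.69 Y52.59
G1 X48.09 Y37.63
G1 X74.51 Y32.37
G1 X100.93 Y37.63
G1 X123.33 Y52.59
G1 X138.29 Y74.99
G1 X143.55 Y101.41
M5
G0 X11.68 Y129.45
M3 S263
G1 X83.43 Y129.45 F2706
G1 X83.43 Y63.38
G1 X11.68 Y63.38
G1 X11.68 Y129.45
M5
G0 X0.00 Y0.00

viewBox `0 0 241.23 180.13` with mm width/height → 1 unit = 1 mm. Flip: y_m = 180.13 − y_svg.

**Shape 1** — `<polygon>` closed polygon, stroke `#ff8800` → engrave (S263, F2706). Machine vertices: (147.61,14.56) → (175.72,18.99) → (127.82,86.91) → (147.61,14.56). Closed: final G1 returns to the first vertex.

**Shape 2** — `<circle>` circle, stroke `#ff8800` → engrave (S263, F2706). Machine vertices: (143.55,101.41) → (138.29,127.83) → (123.33,150.23) → (100.93,165.19) → (74.51,170.45) → (48.09,165.19) → (25.69,150.23) → (10.73,127.83) → (5.47,101.41) → (10.73,74.99) → (25.69,52.59) → (48.09,37.63) → (74.51,32.37) → (100.93,37.63) → (123.33,52.59) → (138.29,74.99) → (143.55,101.41). Closed: final G1 returns to the first vertex.

**Shape 3** — `<polygon>` rectangle, stroke `#ff8800` → engrave (S263, F2706). Machine vertices: (11.68,129.45) → (83.43,129.45) → (83.43,63.38) → (11.68,63.38) → (11.68,129.45). Closed: final G1 returns to the first vertex.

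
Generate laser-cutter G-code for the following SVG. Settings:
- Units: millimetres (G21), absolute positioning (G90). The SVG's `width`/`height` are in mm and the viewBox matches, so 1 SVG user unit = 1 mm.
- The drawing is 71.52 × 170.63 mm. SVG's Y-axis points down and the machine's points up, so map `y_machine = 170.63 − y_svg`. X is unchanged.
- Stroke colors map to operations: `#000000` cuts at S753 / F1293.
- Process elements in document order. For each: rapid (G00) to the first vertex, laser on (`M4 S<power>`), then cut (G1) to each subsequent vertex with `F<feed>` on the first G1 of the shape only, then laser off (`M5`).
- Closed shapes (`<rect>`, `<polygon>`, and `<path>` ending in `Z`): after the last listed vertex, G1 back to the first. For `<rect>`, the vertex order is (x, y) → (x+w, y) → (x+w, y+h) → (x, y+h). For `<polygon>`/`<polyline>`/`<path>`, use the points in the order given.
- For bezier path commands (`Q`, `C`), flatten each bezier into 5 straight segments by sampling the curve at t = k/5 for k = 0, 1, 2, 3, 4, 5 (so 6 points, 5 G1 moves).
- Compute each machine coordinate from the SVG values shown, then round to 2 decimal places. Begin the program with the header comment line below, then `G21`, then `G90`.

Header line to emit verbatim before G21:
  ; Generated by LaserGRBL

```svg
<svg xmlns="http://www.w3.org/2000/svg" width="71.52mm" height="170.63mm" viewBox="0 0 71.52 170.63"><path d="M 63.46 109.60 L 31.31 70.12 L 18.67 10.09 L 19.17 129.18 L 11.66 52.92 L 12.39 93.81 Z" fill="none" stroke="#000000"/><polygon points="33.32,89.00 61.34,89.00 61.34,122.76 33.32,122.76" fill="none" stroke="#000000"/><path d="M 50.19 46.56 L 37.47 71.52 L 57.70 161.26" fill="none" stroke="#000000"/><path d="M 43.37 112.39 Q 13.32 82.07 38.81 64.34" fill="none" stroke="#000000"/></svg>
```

Since the viewBox matches the mm dimensions, user units are millimetres directly. The only transform is the Y-flip y_m = 170.63 − y_svg.

Shape 1 is a closed polygon drawn with `<path>`. Its stroke #000000 means cut at S753, F1293. After flipping Y the toolpath is (63.46,61.03) → (31.31,100.51) → (18.67,160.54) → (19.17,41.45) → (11.66,117.71) → (12.39,76.82) → (63.46,61.03), returning to the start.

Shape 2 is a rectangle drawn with `<polygon>`. Its stroke #000000 means cut at S753, F1293. After flipping Y the toolpath is (33.32,81.63) → (61.34,81.63) → (61.34,47.87) → (33.32,47.87) → (33.32,81.63), returning to the start.

Shape 3 is a open polyline drawn with `<path>`. Its stroke #000000 means cut at S753, F1293. After flipping Y the toolpath is (50.19,124.07) → (37.47,99.11) → (57.70,9.37).

Shape 4 is a quadratic bezier drawn with `<path>`. Its stroke #000000 means cut at S753, F1293. After flipping Y the toolpath is (43.37,58.24) → (33.57,69.86) → (28.22,80.48) → (27.30,90.09) → (30.84,98.69) → (38.81,106.29).

; Generated by LaserGRBL
G21
G90
G00 X63.46 Y61.03
M4 S753
G1 X31.31 Y100.51 F1293
G1 X18.67 Y160.54
G1 X19.17 Y41.45
G1 X11.66 Y117.71
G1 X12.39 Y76.82
G1 X63.46 Y61.03
M5
G00 X33.32 Y81.63
M4 S753
G1 X61.34 Y81.63 F1293
G1 X61.34 Y47.87
G1 X33.32 Y47.87
G1 X33.32 Y81.63
M5
G00 X50.19 Y124.07
M4 S753
G1 X37.47 Y99.11 F1293
G1 X57.70 Y9.37
M5
G00 X43.37 Y58.24
M4 S753
G1 X33.57 Y69.86 F1293
G1 X28.22 Y80.48
G1 X27.30 Y90.09
G1 X30.84 Y98.69
G1 X38.81 Y106.29
M5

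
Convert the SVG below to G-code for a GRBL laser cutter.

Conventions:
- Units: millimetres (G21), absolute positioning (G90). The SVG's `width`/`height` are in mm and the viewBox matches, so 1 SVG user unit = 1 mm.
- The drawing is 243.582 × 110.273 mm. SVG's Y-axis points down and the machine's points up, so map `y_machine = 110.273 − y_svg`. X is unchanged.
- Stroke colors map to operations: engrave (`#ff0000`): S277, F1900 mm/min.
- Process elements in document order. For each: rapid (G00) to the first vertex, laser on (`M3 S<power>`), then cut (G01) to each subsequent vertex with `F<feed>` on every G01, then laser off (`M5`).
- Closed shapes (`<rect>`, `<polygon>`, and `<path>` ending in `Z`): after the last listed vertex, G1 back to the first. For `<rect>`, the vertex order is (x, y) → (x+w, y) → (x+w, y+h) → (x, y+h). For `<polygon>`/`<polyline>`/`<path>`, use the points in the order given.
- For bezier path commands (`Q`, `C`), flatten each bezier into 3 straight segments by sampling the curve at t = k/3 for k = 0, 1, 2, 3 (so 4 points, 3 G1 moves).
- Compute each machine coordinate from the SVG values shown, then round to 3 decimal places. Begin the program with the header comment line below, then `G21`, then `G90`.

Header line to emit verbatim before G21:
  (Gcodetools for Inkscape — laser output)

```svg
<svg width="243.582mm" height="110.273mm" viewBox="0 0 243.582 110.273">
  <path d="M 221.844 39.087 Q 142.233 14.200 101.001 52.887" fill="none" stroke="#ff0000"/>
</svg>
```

(Gcodetools for Inkscape — laser output)
G21
G90
G00 X221.844 Y71.186
M3 S277
G01 X173.034 Y80.714 F1900
G01 X132.753 Y76.114 F1900
G01 X101.001 Y57.386 F1900
M5

viewBox `0 0 243.582 110.273` with mm width/height → 1 unit = 1 mm. Flip: y_m = 110.273 − y_svg.

**Shape 1** — `<path>` quadratic bezier, stroke `#ff0000` → engrave (S277, F1900). Control points (SVG): P0=(221.844,39.087), P1=(142.233,14.200), P2=(101.001,52.887); sampled at t=k/3. Machine vertices: (221.844,71.186) → (173.034,80.714) → (132.753,76.114) → (101.001,57.386). Open path.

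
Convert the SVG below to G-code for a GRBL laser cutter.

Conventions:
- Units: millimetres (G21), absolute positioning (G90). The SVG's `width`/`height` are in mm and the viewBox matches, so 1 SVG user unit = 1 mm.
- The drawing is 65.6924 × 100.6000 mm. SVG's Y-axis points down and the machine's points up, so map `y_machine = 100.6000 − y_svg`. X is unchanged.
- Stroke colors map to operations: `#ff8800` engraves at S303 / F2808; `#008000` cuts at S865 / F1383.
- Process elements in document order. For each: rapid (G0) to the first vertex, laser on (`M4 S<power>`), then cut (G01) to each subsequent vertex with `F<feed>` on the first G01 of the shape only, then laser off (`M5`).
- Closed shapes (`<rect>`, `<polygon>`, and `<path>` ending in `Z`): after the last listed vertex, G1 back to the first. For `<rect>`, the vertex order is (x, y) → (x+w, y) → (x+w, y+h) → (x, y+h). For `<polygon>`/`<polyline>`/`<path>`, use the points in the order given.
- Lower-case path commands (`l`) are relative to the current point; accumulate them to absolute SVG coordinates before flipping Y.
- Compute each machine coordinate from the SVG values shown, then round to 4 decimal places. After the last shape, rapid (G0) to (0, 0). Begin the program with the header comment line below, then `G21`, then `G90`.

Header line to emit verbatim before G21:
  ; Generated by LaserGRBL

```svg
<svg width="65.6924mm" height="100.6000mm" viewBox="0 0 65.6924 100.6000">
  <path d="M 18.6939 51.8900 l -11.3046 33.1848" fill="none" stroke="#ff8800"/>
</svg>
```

viewBox `0 0 65.6924 100.6000` with mm width/height → 1 unit = 1 mm. Flip: y_m = 100.6000 − y_svg.

**Shape 1** — `<path>` line segment, stroke `#ff8800` → engrave (S303, F2808). Machine vertices: (18.6939,48.7100) → (7.3893,15.5252). Open path.

; Generated by LaserGRBL
G21
G90
G0 X18.6939 Y48.7100
M4 S303
G01 X7.3893 Y15.5252 F2808
M5
G0 X0.0000 Y0.0000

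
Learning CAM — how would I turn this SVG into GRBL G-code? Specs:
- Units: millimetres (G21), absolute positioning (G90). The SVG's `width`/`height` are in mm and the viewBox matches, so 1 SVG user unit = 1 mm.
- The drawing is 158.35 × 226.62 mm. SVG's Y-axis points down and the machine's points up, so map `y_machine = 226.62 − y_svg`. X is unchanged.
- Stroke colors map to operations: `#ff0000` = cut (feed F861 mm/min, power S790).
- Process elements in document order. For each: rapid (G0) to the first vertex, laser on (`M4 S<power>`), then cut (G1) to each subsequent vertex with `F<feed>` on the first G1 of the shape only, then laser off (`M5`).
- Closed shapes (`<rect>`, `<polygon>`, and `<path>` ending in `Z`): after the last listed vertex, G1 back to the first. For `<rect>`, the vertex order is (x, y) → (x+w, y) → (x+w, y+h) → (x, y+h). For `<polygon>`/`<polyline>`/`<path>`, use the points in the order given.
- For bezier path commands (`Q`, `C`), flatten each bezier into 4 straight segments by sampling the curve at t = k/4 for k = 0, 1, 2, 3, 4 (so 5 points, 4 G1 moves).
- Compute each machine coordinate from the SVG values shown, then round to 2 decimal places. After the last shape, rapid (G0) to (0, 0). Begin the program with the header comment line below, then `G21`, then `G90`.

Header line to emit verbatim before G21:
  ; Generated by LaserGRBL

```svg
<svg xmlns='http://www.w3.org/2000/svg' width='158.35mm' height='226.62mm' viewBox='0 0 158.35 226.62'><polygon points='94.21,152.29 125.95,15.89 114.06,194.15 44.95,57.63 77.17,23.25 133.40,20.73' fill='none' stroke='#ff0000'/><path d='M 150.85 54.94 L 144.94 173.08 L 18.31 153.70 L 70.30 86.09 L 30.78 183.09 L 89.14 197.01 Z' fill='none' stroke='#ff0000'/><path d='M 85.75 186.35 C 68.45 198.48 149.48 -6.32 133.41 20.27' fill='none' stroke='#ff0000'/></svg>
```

1 u = 1 mm; y_m = 226.62 − y.

[1] `<polygon>` closed polygon, #ff0000→cut S790 F861: (94.21,74.33) → (125.95,210.73) → (114.06,32.47) → (44.95,168.99) → (77.17,203.37) → (133.40,205.89) → (94.21,74.33) (closed)

[2] `<path>` closed polygon, #ff0000→cut S790 F861: (150.85,171.68) → (144.94,53.54) → (18.31,72.92) → (70.30,140.53) → (30.78,43.53) → (89.14,29.61) → (150.85,171.68) (closed)

[3] `<path>` cubic bezier, #ff0000→cut S790 F861: (85.75,40.27) → (88.16,64.84) → (109.12,128.73) → (130.31,189.91) → (133.41,206.35)

; Generated by LaserGRBL
G21
G90
G0 X94.21 Y74.33
M4 S790
G1 X125.95 Y210.73 F861
G1 X114.06 Y32.47
G1 X44.95 Y168.99
G1 X77.17 Y203.37
G1 X133.40 Y205.89
G1 X94.21 Y74.33
M5
G0 X150.85 Y171.68
M4 S790
G1 X144.94 Y53.54 F861
G1 X18.31 Y72.92
G1 X70.30 Y140.53
G1 X30.78 Y43.53
G1 X89.14 Y29.61
G1 X150.85 Y171.68
M5
G0 X85.75 Y40.27
M4 S790
G1 X88.16 Y64.84 F861
G1 X109.12 Y128.73
G1 X130.31 Y189.91
G1 X133.41 Y206.35
M5
G0 X0.00 Y0.00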